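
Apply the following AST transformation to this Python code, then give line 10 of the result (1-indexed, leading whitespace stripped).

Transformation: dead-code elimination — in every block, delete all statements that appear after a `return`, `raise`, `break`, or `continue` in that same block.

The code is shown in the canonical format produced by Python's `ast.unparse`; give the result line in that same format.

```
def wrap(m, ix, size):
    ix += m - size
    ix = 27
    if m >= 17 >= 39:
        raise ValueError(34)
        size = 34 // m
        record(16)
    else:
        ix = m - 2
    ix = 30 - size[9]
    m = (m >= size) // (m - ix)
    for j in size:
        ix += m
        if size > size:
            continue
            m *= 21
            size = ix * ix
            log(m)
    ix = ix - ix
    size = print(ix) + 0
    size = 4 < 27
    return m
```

for j in size:

Transformed code:
def wrap(m, ix, size):
    ix += m - size
    ix = 27
    if m >= 17 >= 39:
        raise ValueError(34)
    else:
        ix = m - 2
    ix = 30 - size[9]
    m = (m >= size) // (m - ix)
    for j in size:
        ix += m
        if size > size:
            continue
    ix = ix - ix
    size = print(ix) + 0
    size = 4 < 27
    return m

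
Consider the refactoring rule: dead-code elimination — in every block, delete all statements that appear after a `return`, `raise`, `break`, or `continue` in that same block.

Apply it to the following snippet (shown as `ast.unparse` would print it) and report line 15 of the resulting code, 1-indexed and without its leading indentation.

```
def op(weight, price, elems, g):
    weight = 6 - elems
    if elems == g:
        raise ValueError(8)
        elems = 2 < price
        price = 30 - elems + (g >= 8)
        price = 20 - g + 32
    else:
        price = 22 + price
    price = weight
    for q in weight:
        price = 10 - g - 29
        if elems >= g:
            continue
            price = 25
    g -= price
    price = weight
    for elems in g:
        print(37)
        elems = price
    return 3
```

print(37)

Transformed code:
def op(weight, price, elems, g):
    weight = 6 - elems
    if elems == g:
        raise ValueError(8)
    else:
        price = 22 + price
    price = weight
    for q in weight:
        price = 10 - g - 29
        if elems >= g:
            continue
    g -= price
    price = weight
    for elems in g:
        print(37)
        elems = price
    return 3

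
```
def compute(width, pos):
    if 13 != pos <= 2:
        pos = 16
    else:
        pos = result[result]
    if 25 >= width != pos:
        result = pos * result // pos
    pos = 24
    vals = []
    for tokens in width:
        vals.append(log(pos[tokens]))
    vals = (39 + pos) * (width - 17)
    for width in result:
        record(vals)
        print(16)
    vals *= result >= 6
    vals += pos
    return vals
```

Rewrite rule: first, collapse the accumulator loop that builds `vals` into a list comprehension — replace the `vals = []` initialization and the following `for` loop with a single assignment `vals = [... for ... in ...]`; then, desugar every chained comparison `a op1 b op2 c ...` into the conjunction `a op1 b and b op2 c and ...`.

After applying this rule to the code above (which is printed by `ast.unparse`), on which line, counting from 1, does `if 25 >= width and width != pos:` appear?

Transformed code:
def compute(width, pos):
    if 13 != pos and pos <= 2:
        pos = 16
    else:
        pos = result[result]
    if 25 >= width and width != pos:
        result = pos * result // pos
    pos = 24
    vals = [log(pos[tokens]) for tokens in width]
    vals = (39 + pos) * (width - 17)
    for width in result:
        record(vals)
        print(16)
    vals *= result >= 6
    vals += pos
    return vals

6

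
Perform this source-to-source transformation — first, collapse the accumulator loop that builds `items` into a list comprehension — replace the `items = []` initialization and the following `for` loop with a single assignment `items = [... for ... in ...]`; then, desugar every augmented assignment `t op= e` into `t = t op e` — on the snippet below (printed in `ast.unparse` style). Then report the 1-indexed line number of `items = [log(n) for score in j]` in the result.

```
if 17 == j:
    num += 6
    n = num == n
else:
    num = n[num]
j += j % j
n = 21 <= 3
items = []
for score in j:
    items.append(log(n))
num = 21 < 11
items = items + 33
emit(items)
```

8

Transformed code:
if 17 == j:
    num = num + 6
    n = num == n
else:
    num = n[num]
j = j + j % j
n = 21 <= 3
items = [log(n) for score in j]
num = 21 < 11
items = items + 33
emit(items)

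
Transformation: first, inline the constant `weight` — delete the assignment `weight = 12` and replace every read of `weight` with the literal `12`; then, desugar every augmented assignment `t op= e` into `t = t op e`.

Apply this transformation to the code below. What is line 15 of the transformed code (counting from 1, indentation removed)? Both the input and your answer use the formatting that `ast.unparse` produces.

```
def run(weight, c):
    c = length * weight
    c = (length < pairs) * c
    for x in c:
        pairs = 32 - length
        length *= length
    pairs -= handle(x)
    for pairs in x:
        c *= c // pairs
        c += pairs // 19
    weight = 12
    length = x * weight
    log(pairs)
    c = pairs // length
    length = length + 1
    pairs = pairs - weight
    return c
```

Transformed code:
def run(weight, c):
    c = length * 12
    c = (length < pairs) * c
    for x in c:
        pairs = 32 - length
        length = length * length
    pairs = pairs - handle(x)
    for pairs in x:
        c = c * (c // pairs)
        c = c + pairs // 19
    length = x * 12
    log(pairs)
    c = pairs // length
    length = length + 1
    pairs = pairs - 12
    return c

pairs = pairs - 12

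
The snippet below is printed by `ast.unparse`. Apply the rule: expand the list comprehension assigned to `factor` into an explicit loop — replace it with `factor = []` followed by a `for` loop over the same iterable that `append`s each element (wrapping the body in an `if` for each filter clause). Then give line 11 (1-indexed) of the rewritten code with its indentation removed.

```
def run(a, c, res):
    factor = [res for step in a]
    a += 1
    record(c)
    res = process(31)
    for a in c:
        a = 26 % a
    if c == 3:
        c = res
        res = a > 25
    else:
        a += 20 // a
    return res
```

Transformed code:
def run(a, c, res):
    factor = []
    for step in a:
        factor.append(res)
    a += 1
    record(c)
    res = process(31)
    for a in c:
        a = 26 % a
    if c == 3:
        c = res
        res = a > 25
    else:
        a += 20 // a
    return res

c = res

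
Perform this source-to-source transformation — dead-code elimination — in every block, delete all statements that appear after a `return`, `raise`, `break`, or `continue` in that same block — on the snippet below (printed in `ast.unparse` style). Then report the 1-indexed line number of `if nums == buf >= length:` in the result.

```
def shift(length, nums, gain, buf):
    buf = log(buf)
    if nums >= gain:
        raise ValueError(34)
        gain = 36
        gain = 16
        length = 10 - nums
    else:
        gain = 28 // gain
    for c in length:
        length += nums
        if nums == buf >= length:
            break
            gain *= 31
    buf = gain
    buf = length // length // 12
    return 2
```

9

Transformed code:
def shift(length, nums, gain, buf):
    buf = log(buf)
    if nums >= gain:
        raise ValueError(34)
    else:
        gain = 28 // gain
    for c in length:
        length += nums
        if nums == buf >= length:
            break
    buf = gain
    buf = length // length // 12
    return 2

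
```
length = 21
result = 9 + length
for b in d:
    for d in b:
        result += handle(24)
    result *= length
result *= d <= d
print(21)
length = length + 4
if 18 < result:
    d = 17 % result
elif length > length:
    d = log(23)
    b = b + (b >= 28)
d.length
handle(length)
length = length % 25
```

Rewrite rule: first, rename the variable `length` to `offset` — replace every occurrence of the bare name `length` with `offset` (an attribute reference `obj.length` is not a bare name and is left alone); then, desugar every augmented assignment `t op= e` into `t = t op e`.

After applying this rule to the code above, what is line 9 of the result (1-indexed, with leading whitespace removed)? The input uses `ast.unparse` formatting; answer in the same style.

Transformed code:
offset = 21
result = 9 + offset
for b in d:
    for d in b:
        result = result + handle(24)
    result = result * offset
result = result * (d <= d)
print(21)
offset = offset + 4
if 18 < result:
    d = 17 % result
elif offset > offset:
    d = log(23)
    b = b + (b >= 28)
d.length
handle(offset)
offset = offset % 25

offset = offset + 4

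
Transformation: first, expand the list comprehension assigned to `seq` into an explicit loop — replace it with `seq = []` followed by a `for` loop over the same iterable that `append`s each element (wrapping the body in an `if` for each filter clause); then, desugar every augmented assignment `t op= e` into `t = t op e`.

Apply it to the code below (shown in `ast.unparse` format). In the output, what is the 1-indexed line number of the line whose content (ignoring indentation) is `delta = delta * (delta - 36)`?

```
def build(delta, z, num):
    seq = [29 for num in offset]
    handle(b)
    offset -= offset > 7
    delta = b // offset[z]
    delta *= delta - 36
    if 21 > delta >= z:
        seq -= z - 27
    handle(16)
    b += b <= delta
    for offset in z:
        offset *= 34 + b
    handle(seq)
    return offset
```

Transformed code:
def build(delta, z, num):
    seq = []
    for num in offset:
        seq.append(29)
    handle(b)
    offset = offset - (offset > 7)
    delta = b // offset[z]
    delta = delta * (delta - 36)
    if 21 > delta >= z:
        seq = seq - (z - 27)
    handle(16)
    b = b + (b <= delta)
    for offset in z:
        offset = offset * (34 + b)
    handle(seq)
    return offset

8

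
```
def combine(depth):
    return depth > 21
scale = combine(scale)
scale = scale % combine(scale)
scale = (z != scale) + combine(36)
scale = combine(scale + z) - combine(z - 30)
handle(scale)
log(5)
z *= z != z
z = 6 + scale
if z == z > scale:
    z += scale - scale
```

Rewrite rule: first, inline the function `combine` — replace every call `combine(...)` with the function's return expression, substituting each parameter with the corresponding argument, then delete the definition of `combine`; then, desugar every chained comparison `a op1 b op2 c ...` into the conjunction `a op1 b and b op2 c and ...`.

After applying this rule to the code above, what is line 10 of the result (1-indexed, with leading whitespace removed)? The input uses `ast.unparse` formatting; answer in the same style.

z += scale - scale

Transformed code:
scale = scale > 21
scale = scale % (scale > 21)
scale = (z != scale) + (36 > 21)
scale = (scale + z > 21) - (z - 30 > 21)
handle(scale)
log(5)
z *= z != z
z = 6 + scale
if z == z and z > scale:
    z += scale - scale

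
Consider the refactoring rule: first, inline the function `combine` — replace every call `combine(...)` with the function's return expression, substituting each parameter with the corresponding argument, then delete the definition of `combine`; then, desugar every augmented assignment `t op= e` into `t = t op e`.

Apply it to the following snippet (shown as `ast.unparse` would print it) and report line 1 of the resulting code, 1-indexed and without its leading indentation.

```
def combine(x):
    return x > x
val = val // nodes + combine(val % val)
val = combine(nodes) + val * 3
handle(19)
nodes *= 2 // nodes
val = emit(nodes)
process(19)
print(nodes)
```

Transformed code:
val = val // nodes + (val % val > val % val)
val = (nodes > nodes) + val * 3
handle(19)
nodes = nodes * (2 // nodes)
val = emit(nodes)
process(19)
print(nodes)

val = val // nodes + (val % val > val % val)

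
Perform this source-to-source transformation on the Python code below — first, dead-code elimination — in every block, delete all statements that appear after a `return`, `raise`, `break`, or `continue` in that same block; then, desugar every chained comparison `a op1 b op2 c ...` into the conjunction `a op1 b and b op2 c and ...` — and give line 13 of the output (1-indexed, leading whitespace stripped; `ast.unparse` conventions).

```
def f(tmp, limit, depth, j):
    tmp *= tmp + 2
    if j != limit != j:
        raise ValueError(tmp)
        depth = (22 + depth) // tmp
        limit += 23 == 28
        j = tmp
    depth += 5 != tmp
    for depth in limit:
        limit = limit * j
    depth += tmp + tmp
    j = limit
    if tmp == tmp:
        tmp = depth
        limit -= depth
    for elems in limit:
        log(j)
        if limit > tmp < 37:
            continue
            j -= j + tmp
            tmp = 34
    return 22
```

for elems in limit:

Transformed code:
def f(tmp, limit, depth, j):
    tmp *= tmp + 2
    if j != limit and limit != j:
        raise ValueError(tmp)
    depth += 5 != tmp
    for depth in limit:
        limit = limit * j
    depth += tmp + tmp
    j = limit
    if tmp == tmp:
        tmp = depth
        limit -= depth
    for elems in limit:
        log(j)
        if limit > tmp and tmp < 37:
            continue
    return 22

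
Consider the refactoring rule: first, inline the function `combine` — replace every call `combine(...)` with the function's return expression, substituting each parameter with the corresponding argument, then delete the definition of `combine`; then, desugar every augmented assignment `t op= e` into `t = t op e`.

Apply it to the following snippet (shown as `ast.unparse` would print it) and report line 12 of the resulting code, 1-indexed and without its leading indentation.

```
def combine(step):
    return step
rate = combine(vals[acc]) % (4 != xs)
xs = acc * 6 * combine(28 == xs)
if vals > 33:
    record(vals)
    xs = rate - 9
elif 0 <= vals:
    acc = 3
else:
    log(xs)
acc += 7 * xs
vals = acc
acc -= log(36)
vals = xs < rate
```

Transformed code:
rate = vals[acc] % (4 != xs)
xs = acc * 6 * (28 == xs)
if vals > 33:
    record(vals)
    xs = rate - 9
elif 0 <= vals:
    acc = 3
else:
    log(xs)
acc = acc + 7 * xs
vals = acc
acc = acc - log(36)
vals = xs < rate

acc = acc - log(36)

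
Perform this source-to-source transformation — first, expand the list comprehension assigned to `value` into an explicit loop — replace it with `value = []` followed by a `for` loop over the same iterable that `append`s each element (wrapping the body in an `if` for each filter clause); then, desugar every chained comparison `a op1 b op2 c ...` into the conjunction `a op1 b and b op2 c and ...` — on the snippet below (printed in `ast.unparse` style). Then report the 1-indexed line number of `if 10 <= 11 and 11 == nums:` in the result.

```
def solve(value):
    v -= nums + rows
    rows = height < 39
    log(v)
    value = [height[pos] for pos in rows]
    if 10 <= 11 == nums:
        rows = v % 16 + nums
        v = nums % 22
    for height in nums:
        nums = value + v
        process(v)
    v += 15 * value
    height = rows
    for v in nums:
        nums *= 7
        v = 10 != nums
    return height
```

8

Transformed code:
def solve(value):
    v -= nums + rows
    rows = height < 39
    log(v)
    value = []
    for pos in rows:
        value.append(height[pos])
    if 10 <= 11 and 11 == nums:
        rows = v % 16 + nums
        v = nums % 22
    for height in nums:
        nums = value + v
        process(v)
    v += 15 * value
    height = rows
    for v in nums:
        nums *= 7
        v = 10 != nums
    return height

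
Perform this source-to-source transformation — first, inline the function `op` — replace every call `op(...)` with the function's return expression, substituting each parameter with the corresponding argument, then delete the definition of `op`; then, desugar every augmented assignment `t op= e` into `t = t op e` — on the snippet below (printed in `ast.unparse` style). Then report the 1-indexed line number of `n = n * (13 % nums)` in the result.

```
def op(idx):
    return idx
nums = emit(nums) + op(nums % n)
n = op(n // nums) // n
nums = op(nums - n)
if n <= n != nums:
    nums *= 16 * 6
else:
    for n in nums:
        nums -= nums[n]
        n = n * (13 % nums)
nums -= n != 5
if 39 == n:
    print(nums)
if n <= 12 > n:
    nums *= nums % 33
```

9

Transformed code:
nums = emit(nums) + nums % n
n = n // nums // n
nums = nums - n
if n <= n != nums:
    nums = nums * (16 * 6)
else:
    for n in nums:
        nums = nums - nums[n]
        n = n * (13 % nums)
nums = nums - (n != 5)
if 39 == n:
    print(nums)
if n <= 12 > n:
    nums = nums * (nums % 33)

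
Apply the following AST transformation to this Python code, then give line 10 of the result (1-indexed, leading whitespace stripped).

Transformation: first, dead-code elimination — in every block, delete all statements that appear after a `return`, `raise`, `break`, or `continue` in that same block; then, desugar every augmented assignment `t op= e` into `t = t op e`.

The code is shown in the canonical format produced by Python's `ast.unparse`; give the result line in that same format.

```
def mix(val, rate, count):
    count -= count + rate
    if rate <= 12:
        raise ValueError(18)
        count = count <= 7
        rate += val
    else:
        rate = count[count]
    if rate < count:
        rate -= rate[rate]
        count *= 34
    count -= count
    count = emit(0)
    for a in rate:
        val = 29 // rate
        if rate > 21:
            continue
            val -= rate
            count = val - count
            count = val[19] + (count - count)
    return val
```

count = count - count

Transformed code:
def mix(val, rate, count):
    count = count - (count + rate)
    if rate <= 12:
        raise ValueError(18)
    else:
        rate = count[count]
    if rate < count:
        rate = rate - rate[rate]
        count = count * 34
    count = count - count
    count = emit(0)
    for a in rate:
        val = 29 // rate
        if rate > 21:
            continue
    return val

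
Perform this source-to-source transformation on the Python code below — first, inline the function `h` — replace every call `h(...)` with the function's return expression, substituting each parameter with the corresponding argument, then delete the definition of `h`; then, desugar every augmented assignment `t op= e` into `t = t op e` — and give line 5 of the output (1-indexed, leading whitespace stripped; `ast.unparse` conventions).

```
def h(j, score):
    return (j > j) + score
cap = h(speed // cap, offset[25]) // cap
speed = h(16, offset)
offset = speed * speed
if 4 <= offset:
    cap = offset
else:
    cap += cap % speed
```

Transformed code:
cap = ((speed // cap > speed // cap) + offset[25]) // cap
speed = (16 > 16) + offset
offset = speed * speed
if 4 <= offset:
    cap = offset
else:
    cap = cap + cap % speed

cap = offset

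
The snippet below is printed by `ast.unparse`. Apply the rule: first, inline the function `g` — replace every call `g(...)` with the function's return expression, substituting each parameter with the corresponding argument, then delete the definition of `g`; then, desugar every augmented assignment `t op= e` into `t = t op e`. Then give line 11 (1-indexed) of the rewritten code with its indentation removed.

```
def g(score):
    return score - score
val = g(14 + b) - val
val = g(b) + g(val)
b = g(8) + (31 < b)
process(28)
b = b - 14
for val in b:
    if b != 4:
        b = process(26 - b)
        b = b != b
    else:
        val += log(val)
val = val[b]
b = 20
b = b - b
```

Transformed code:
val = 14 + b - (14 + b) - val
val = b - b + (val - val)
b = 8 - 8 + (31 < b)
process(28)
b = b - 14
for val in b:
    if b != 4:
        b = process(26 - b)
        b = b != b
    else:
        val = val + log(val)
val = val[b]
b = 20
b = b - b

val = val + log(val)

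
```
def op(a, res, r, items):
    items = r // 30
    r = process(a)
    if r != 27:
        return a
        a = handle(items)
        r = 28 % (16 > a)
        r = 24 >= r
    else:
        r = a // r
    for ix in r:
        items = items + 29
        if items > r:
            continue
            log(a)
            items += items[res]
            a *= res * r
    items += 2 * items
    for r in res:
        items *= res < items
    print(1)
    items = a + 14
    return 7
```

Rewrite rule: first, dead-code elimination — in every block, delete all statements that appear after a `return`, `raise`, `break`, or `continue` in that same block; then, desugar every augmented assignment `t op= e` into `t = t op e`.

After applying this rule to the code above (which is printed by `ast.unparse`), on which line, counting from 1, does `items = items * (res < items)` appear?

14

Transformed code:
def op(a, res, r, items):
    items = r // 30
    r = process(a)
    if r != 27:
        return a
    else:
        r = a // r
    for ix in r:
        items = items + 29
        if items > r:
            continue
    items = items + 2 * items
    for r in res:
        items = items * (res < items)
    print(1)
    items = a + 14
    return 7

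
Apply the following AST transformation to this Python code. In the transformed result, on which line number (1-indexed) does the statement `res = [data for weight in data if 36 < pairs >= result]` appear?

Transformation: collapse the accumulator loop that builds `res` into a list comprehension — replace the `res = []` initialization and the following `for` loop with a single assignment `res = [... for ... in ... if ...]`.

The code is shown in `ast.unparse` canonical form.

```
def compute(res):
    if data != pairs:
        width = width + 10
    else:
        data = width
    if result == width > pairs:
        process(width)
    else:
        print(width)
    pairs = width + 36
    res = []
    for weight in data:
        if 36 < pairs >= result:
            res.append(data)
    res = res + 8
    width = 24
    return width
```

11

Transformed code:
def compute(res):
    if data != pairs:
        width = width + 10
    else:
        data = width
    if result == width > pairs:
        process(width)
    else:
        print(width)
    pairs = width + 36
    res = [data for weight in data if 36 < pairs >= result]
    res = res + 8
    width = 24
    return width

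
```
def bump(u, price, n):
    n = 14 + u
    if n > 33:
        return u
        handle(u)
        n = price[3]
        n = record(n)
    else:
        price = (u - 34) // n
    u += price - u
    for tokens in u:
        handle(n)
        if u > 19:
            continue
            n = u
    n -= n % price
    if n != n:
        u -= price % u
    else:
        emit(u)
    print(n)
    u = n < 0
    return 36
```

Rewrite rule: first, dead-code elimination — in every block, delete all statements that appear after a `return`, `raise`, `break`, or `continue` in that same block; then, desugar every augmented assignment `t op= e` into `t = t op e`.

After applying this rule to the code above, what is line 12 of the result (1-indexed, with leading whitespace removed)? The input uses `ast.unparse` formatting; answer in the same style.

n = n - n % price

Transformed code:
def bump(u, price, n):
    n = 14 + u
    if n > 33:
        return u
    else:
        price = (u - 34) // n
    u = u + (price - u)
    for tokens in u:
        handle(n)
        if u > 19:
            continue
    n = n - n % price
    if n != n:
        u = u - price % u
    else:
        emit(u)
    print(n)
    u = n < 0
    return 36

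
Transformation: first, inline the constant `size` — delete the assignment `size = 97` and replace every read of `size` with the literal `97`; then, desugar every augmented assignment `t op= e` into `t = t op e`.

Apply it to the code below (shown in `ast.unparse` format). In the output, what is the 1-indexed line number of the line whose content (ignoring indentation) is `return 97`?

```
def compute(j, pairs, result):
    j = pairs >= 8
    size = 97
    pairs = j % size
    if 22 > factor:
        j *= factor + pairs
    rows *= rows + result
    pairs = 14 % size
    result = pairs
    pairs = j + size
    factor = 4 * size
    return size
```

Transformed code:
def compute(j, pairs, result):
    j = pairs >= 8
    pairs = j % 97
    if 22 > factor:
        j = j * (factor + pairs)
    rows = rows * (rows + result)
    pairs = 14 % 97
    result = pairs
    pairs = j + 97
    factor = 4 * 97
    return 97

11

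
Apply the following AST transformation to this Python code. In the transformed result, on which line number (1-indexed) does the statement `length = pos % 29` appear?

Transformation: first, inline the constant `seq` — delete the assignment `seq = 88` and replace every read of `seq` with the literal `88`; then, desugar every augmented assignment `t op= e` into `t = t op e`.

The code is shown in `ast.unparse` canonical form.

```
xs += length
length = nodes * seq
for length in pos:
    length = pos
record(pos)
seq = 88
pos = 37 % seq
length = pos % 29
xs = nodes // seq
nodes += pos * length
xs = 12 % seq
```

7

Transformed code:
xs = xs + length
length = nodes * 88
for length in pos:
    length = pos
record(pos)
pos = 37 % 88
length = pos % 29
xs = nodes // 88
nodes = nodes + pos * length
xs = 12 % 88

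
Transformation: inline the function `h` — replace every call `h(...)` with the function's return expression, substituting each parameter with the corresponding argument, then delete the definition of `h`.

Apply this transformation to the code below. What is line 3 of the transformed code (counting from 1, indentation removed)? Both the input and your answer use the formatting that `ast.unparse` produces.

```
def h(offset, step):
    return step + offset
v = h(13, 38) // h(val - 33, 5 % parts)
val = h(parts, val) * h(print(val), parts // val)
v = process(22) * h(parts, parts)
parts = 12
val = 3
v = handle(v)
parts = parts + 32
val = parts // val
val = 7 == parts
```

Transformed code:
v = (38 + 13) // (5 % parts + (val - 33))
val = (val + parts) * (parts // val + print(val))
v = process(22) * (parts + parts)
parts = 12
val = 3
v = handle(v)
parts = parts + 32
val = parts // val
val = 7 == parts

v = process(22) * (parts + parts)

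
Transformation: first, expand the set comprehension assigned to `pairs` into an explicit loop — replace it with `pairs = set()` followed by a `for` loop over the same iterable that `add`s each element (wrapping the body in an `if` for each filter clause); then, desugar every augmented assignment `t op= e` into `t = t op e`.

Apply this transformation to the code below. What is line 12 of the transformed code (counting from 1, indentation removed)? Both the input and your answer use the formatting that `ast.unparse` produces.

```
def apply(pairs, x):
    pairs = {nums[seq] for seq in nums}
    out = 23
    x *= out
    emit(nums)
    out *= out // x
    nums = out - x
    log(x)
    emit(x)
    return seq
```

Transformed code:
def apply(pairs, x):
    pairs = set()
    for seq in nums:
        pairs.add(nums[seq])
    out = 23
    x = x * out
    emit(nums)
    out = out * (out // x)
    nums = out - x
    log(x)
    emit(x)
    return seq

return seq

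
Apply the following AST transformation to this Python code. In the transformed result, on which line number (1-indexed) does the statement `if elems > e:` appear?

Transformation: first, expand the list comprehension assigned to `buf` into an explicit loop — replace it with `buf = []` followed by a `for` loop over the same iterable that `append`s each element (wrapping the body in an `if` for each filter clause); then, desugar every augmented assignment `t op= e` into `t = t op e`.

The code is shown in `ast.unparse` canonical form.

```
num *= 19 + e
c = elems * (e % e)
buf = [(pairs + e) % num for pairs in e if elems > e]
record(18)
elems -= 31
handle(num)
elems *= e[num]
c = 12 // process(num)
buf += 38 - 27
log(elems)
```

Transformed code:
num = num * (19 + e)
c = elems * (e % e)
buf = []
for pairs in e:
    if elems > e:
        buf.append((pairs + e) % num)
record(18)
elems = elems - 31
handle(num)
elems = elems * e[num]
c = 12 // process(num)
buf = buf + (38 - 27)
log(elems)

5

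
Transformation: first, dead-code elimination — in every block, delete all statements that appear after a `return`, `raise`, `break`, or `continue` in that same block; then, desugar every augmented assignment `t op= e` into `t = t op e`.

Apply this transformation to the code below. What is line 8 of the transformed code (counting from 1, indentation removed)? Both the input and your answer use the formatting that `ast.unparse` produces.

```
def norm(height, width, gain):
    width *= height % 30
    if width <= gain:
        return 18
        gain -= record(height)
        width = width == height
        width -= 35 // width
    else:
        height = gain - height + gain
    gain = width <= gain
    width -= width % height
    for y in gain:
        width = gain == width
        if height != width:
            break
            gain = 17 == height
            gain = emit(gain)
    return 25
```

width = width - width % height

Transformed code:
def norm(height, width, gain):
    width = width * (height % 30)
    if width <= gain:
        return 18
    else:
        height = gain - height + gain
    gain = width <= gain
    width = width - width % height
    for y in gain:
        width = gain == width
        if height != width:
            break
    return 25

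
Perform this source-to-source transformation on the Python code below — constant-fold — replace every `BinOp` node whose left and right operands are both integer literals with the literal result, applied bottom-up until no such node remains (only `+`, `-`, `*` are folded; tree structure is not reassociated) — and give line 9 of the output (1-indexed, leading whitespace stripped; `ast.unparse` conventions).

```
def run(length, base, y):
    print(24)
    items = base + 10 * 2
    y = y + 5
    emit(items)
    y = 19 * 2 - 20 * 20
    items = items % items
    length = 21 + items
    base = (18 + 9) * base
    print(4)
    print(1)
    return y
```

Transformed code:
def run(length, base, y):
    print(24)
    items = base + 20
    y = y + 5
    emit(items)
    y = -362
    items = items % items
    length = 21 + items
    base = 27 * base
    print(4)
    print(1)
    return y

base = 27 * base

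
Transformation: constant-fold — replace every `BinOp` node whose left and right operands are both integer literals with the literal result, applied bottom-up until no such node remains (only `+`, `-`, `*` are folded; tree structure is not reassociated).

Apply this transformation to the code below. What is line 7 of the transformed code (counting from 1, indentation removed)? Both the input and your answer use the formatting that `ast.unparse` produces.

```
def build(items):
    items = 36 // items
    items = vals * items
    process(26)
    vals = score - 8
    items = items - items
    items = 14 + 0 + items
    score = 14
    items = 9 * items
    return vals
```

items = 14 + items

Transformed code:
def build(items):
    items = 36 // items
    items = vals * items
    process(26)
    vals = score - 8
    items = items - items
    items = 14 + items
    score = 14
    items = 9 * items
    return vals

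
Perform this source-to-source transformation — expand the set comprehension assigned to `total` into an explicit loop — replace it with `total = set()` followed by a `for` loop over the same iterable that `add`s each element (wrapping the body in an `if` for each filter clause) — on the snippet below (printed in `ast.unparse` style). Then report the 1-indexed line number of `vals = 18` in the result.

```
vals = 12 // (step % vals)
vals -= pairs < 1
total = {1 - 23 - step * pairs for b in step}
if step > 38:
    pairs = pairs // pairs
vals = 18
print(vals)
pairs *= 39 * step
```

8

Transformed code:
vals = 12 // (step % vals)
vals -= pairs < 1
total = set()
for b in step:
    total.add(1 - 23 - step * pairs)
if step > 38:
    pairs = pairs // pairs
vals = 18
print(vals)
pairs *= 39 * step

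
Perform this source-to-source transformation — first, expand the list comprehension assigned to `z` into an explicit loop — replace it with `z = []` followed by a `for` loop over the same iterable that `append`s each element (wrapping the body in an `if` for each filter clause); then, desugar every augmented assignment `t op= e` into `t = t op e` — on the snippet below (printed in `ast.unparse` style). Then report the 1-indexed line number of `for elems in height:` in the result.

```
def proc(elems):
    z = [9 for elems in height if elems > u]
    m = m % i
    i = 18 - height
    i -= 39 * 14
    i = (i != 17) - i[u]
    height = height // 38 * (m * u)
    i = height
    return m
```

Transformed code:
def proc(elems):
    z = []
    for elems in height:
        if elems > u:
            z.append(9)
    m = m % i
    i = 18 - height
    i = i - 39 * 14
    i = (i != 17) - i[u]
    height = height // 38 * (m * u)
    i = height
    return m

3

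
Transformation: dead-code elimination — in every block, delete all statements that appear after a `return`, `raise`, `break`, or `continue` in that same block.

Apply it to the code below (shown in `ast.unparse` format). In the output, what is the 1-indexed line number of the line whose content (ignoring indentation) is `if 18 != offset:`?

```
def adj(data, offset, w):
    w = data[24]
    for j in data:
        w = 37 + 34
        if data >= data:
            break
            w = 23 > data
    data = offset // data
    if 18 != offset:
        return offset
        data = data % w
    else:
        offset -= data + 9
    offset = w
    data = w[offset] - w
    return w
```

8

Transformed code:
def adj(data, offset, w):
    w = data[24]
    for j in data:
        w = 37 + 34
        if data >= data:
            break
    data = offset // data
    if 18 != offset:
        return offset
    else:
        offset -= data + 9
    offset = w
    data = w[offset] - w
    return w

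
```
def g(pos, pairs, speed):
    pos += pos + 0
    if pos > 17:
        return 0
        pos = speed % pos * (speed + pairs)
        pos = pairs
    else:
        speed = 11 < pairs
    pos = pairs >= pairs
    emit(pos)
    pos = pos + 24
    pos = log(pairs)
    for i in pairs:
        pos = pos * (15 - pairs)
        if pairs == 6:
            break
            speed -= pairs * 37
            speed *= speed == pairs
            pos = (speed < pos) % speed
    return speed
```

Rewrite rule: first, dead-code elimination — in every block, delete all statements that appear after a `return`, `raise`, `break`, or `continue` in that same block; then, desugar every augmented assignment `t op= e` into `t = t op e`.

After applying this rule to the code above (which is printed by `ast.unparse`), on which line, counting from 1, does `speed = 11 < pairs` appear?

Transformed code:
def g(pos, pairs, speed):
    pos = pos + (pos + 0)
    if pos > 17:
        return 0
    else:
        speed = 11 < pairs
    pos = pairs >= pairs
    emit(pos)
    pos = pos + 24
    pos = log(pairs)
    for i in pairs:
        pos = pos * (15 - pairs)
        if pairs == 6:
            break
    return speed

6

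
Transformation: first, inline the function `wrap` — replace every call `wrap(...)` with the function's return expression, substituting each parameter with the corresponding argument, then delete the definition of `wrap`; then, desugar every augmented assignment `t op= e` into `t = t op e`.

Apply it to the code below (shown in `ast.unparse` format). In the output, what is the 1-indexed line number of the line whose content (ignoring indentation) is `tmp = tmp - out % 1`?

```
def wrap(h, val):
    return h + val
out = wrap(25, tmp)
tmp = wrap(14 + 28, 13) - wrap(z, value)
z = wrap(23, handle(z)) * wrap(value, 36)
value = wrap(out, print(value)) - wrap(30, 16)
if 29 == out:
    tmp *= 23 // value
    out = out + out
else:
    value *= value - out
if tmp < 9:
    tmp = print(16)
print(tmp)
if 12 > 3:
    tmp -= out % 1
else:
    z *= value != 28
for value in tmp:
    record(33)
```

Transformed code:
out = 25 + tmp
tmp = 14 + 28 + 13 - (z + value)
z = (23 + handle(z)) * (value + 36)
value = out + print(value) - (30 + 16)
if 29 == out:
    tmp = tmp * (23 // value)
    out = out + out
else:
    value = value * (value - out)
if tmp < 9:
    tmp = print(16)
print(tmp)
if 12 > 3:
    tmp = tmp - out % 1
else:
    z = z * (value != 28)
for value in tmp:
    record(33)

14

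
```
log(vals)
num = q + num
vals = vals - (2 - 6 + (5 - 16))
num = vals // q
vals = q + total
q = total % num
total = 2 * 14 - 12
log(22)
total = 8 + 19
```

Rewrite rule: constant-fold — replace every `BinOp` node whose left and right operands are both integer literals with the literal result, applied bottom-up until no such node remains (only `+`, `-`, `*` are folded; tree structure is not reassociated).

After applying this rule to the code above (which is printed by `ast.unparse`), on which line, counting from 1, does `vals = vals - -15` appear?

3

Transformed code:
log(vals)
num = q + num
vals = vals - -15
num = vals // q
vals = q + total
q = total % num
total = 16
log(22)
total = 27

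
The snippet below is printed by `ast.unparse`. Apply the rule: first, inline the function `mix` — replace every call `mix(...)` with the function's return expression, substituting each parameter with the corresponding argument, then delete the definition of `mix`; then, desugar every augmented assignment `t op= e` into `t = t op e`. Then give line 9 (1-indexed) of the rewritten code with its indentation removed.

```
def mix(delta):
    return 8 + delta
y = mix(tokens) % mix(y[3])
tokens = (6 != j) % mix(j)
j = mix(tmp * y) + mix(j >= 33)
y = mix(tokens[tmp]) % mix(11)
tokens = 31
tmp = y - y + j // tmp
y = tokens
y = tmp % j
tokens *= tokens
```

tokens = tokens * tokens

Transformed code:
y = (8 + tokens) % (8 + y[3])
tokens = (6 != j) % (8 + j)
j = 8 + tmp * y + (8 + (j >= 33))
y = (8 + tokens[tmp]) % (8 + 11)
tokens = 31
tmp = y - y + j // tmp
y = tokens
y = tmp % j
tokens = tokens * tokens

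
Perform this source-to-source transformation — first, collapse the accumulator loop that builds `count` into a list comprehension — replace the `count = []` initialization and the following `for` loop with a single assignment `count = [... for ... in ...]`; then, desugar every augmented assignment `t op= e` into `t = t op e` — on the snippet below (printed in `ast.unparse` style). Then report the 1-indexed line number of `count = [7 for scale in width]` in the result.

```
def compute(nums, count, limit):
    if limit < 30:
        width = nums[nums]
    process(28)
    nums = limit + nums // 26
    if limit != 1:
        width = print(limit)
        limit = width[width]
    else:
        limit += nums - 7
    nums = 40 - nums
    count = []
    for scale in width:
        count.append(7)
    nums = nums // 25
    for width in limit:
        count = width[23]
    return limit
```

12

Transformed code:
def compute(nums, count, limit):
    if limit < 30:
        width = nums[nums]
    process(28)
    nums = limit + nums // 26
    if limit != 1:
        width = print(limit)
        limit = width[width]
    else:
        limit = limit + (nums - 7)
    nums = 40 - nums
    count = [7 for scale in width]
    nums = nums // 25
    for width in limit:
        count = width[23]
    return limit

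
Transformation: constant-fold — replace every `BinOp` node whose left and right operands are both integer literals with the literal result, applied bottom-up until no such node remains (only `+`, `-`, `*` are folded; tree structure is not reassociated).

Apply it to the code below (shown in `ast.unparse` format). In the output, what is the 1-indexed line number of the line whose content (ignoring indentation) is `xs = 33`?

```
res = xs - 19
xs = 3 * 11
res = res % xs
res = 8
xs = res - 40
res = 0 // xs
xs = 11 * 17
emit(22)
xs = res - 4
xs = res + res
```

2

Transformed code:
res = xs - 19
xs = 33
res = res % xs
res = 8
xs = res - 40
res = 0 // xs
xs = 187
emit(22)
xs = res - 4
xs = res + res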